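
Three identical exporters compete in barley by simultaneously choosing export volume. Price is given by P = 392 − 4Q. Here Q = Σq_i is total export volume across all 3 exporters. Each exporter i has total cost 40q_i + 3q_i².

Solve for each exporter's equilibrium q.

16

A representative exporter's profit is π_i = q_i(392 − 4Q) − 40q_i − 3q_i², with Q = q_i + Σ_{j≠i} q_j.
First-order condition: 352 − 14q_i − 4Σ_{j≠i} q_j = 0.
Imposing symmetry (q_j = q for all j) turns Σ_{j≠i} q_j into 2q, so 352 = 22q and q = 16.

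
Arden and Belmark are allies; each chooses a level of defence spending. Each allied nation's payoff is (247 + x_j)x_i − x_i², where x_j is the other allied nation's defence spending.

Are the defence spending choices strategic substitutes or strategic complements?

strategic complements

Arden's payoff is (247 + x_B)x_A − x_A².
∂π/∂x_A = 247 + x_B − 2x_A = 0, so x_A = 123.5 + 0.5x_B.
The best-response slope dx_A/dx_B = 0.5 > 0: the reaction function is upward-sloping, so the choices are strategic complements.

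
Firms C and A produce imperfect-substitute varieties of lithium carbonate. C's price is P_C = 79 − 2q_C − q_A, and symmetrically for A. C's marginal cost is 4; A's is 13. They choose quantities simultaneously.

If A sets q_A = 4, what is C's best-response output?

Firm C's profit: π = q_C(79 − 2q_C − q_A) − 4q_C.
∂π/∂q_C = 75 − 4q_C − q_A = 0 ⇒ q_C = 18.75 − 0.25q_A.
At q_A = 4: q_C = 18.75 − 0.25·4 = 17.75.

17.75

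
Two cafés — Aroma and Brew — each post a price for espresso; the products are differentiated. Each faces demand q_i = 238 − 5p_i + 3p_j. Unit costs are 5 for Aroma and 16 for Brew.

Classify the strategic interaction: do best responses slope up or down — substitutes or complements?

Aroma's profit: π = (p_{Aroma} − 5)(238 − 5p_{Aroma} + 3p_{Brew}).
∂π/∂p_{Aroma} = 263 − 10p_{Aroma} + 3p_{Brew} = 0 ⇒ p_{Aroma} = 26.3 + 0.3p_{Brew}.
The best-response slope dp_{Aroma}/dp_{Brew} = 0.3 > 0: the reaction function is upward-sloping, so the choices are strategic complements.

strategic complements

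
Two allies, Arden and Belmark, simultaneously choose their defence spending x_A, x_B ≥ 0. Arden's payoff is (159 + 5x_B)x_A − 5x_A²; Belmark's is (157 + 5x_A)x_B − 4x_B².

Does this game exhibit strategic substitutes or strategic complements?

strategic complements

Expanding Arden's payoff: 159x_A + 5x_Bx_A − 5x_A².
∂π/∂x_A = 159 + 5x_B − 10x_A = 0, so x_A = 15.9 + 0.5x_B.
The best-response slope dx_A/dx_B = 0.5 > 0: the reaction function is upward-sloping, so the choices are strategic complements.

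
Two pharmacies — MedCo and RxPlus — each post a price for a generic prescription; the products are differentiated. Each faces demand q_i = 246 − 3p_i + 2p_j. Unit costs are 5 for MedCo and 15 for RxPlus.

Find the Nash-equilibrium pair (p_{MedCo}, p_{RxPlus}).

67.125, 70.875

MedCo's profit: π = (p_{MedCo} − 5)(246 − 3p_{MedCo} + 2p_{RxPlus}).
∂π/∂p_{MedCo} = 261 − 6p_{MedCo} + 2p_{RxPlus} = 0 ⇒ p_{MedCo} = 43.5 + (1/3)p_{RxPlus}.
Similarly p_{RxPlus} = 48.5 + (1/3)p_{MedCo}.
Solving the two reaction functions simultaneously: (1 − (1/3)(1/3))p_{MedCo} = 43.5 + (1/3)·48.5, so (8/9)p_{MedCo} = 179/3 and p_{MedCo} = 67.125.
Then p_{RxPlus} = 48.5 + (1/3)·67.125 = 70.875.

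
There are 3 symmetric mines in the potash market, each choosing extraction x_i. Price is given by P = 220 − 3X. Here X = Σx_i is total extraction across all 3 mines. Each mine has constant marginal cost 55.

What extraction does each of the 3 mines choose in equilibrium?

A representative mine's profit is π_i = x_i(220 − 3X) − 55x_i, with X = x_i + Σ_{j≠i} x_j.
First-order condition: 165 − 6x_i − 3Σ_{j≠i} x_j = 0.
Imposing symmetry (x_j = x for all j) turns Σ_{j≠i} x_j into 2x, so 165 = 12x and x = 13.75.

13.75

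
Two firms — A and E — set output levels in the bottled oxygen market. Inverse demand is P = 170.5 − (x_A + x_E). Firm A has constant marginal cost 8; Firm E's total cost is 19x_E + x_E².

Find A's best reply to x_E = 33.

Firm A's profit: π = x_A(170.5 − (x_A + x_E)) − 8x_A.
∂π/∂x_A = 162.5 − 2x_A − x_E = 0, so x_A = 81.25 − 0.5x_E.
At x_E = 33: x_A = 81.25 − 0.5·33 = 64.75.

64.75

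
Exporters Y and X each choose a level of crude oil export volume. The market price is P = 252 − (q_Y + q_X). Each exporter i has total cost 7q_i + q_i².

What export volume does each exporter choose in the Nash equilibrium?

Exporter Y's profit: π = q_Y(252 − (q_Y + q_X)) − 7q_Y − q_Y².
∂π/∂q_Y = 245 − 4q_Y − q_X = 0, so q_Y = 61.25 − 0.25q_X.
The game is symmetric, so in equilibrium q_X = q_Y: the reaction function gives 1.25q_Y = 61.25, hence q_Y = 49.

49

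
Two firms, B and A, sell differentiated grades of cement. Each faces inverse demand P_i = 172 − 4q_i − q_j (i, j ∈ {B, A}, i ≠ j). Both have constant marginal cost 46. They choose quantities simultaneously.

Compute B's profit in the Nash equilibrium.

Firm B's profit: π = q_B(172 − 4q_B − q_A) − 46q_B.
∂π/∂q_B = 126 − 8q_B − q_A = 0 ⇒ q_B = 15.75 − 0.125q_A.
By symmetry q_A = q_B; substituting into the reaction function, 1.125q_B = 15.75 and q_B = 14.
P_B = 172 − 4·14 − 14 = 102.
Profit = (102 − 46)·14 = 784.

784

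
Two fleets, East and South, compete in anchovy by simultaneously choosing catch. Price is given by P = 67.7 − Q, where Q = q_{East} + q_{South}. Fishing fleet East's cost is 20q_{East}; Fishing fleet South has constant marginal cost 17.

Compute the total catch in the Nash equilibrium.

Fishing fleet East's profit: π = q_{East}(67.7 − (q_{East} + q_{South})) − 20q_{East}.
∂π/∂q_{East} = 47.7 − 2q_{East} − q_{South} = 0, so q_{East} = 23.85 − 0.5q_{South}.
By the same steps for South: q_{South} = 25.35 − 0.5q_{East}.
Plugging q_{South} into East's best response: q_{East} = 23.85 − 0.5(25.35 − 0.5q_{East}) ⇒ 0.75q_{East} = 11.175, so q_{East} = 14.9.
Then q_{South} = 25.35 − 0.5·14.9 = 17.9.
Total catch: 14.9 + 17.9 = 32.8.

32.8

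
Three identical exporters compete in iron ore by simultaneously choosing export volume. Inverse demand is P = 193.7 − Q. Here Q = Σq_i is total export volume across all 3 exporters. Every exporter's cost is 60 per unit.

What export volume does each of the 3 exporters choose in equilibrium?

33.425

A representative exporter's profit is π_i = q_i(193.7 − Q) − 60q_i, with Q = q_i + Σ_{j≠i} q_j.
First-order condition: 133.7 − 2q_i − Σ_{j≠i} q_j = 0.
Imposing symmetry (q_j = q for all j) turns Σ_{j≠i} q_j into 2q, so 133.7 = 4q and q = 33.425.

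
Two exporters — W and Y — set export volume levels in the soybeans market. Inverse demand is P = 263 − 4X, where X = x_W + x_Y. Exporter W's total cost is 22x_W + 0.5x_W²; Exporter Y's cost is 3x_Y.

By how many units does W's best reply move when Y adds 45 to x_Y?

Exporter W's profit: π = x_W(263 − 4(x_W + x_Y)) − 22x_W − 0.5x_W².
∂π/∂x_W = 241 − 9x_W − 4x_Y = 0, so x_W = 241/9 − (4/9)x_Y.
The reaction-function slope is −4/9, so a 45-unit rise in x_Y moves x_W by −4/9 × 45 = −20. W's best response falls — the actions are strategic substitutes.

-20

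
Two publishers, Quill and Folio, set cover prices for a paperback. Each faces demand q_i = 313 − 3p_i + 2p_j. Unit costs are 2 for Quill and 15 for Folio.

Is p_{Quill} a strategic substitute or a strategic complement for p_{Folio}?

Quill's profit: π = (p_{Quill} − 2)(313 − 3p_{Quill} + 2p_{Folio}).
∂π/∂p_{Quill} = 319 − 6p_{Quill} + 2p_{Folio} = 0 ⇒ p_{Quill} = 319/6 + (1/3)p_{Folio}.
The best-response slope dp_{Quill}/dp_{Folio} = 1/3 > 0: the reaction function is upward-sloping, so the choices are strategic complements.

strategic complements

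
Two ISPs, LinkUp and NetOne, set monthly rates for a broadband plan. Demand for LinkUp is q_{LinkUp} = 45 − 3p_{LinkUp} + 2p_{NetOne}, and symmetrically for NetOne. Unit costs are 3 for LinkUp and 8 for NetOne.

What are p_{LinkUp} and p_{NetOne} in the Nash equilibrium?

14.4375, 16.3125

LinkUp's profit: π = (p_{LinkUp} − 3)(45 − 3p_{LinkUp} + 2p_{NetOne}).
∂π/∂p_{LinkUp} = 54 − 6p_{LinkUp} + 2p_{NetOne} = 0 ⇒ p_{LinkUp} = 9 + (1/3)p_{NetOne}.
Similarly p_{NetOne} = 11.5 + (1/3)p_{LinkUp}.
Solving the two reaction functions simultaneously: (1 − (1/3)(1/3))p_{LinkUp} = 9 + (1/3)·11.5, so (8/9)p_{LinkUp} = 77/6 and p_{LinkUp} = 14.4375.
Then p_{NetOne} = 11.5 + (1/3)·14.4375 = 16.3125.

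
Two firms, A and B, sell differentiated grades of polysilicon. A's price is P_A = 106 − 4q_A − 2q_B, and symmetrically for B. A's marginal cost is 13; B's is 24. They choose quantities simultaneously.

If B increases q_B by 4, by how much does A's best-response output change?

Firm A's profit: π = q_A(106 − 4q_A − 2q_B) − 13q_A.
∂π/∂q_A = 93 − 8q_A − 2q_B = 0 ⇒ q_A = 11.625 − 0.25q_B.
The reaction-function slope is −0.25, so a 4-unit rise in q_B moves q_A by −0.25 × 4 = −1. A's best response falls — the actions are strategic substitutes.

-1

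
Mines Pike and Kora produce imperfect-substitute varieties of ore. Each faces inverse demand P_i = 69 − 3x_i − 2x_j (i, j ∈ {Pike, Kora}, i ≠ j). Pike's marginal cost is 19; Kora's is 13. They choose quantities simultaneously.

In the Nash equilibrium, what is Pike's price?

Mine Pike's profit: π = x_{Pike}(69 − 3x_{Pike} − 2x_{Kora}) − 19x_{Pike}.
∂π/∂x_{Pike} = 50 − 6x_{Pike} − 2x_{Kora} = 0 ⇒ x_{Pike} = 25/3 − (1/3)x_{Kora}.
Similarly x_{Kora} = 28/3 − (1/3)x_{Pike}.
Plugging x_{Kora} into Pike's best response: x_{Pike} = 25/3 − (1/3)(28/3 − (1/3)x_{Pike}) ⇒ (8/9)x_{Pike} = 47/9, so x_{Pike} = 5.875.
Then x_{Kora} = 28/3 − (1/3)·5.875 = 7.375.
P_{Pike} = 69 − 3·5.875 − 2·7.375 = 36.625.

36.625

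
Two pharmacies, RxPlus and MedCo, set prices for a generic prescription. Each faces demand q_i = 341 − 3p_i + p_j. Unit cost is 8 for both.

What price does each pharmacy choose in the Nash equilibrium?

RxPlus's profit: π = (p_{RxPlus} − 8)(341 − 3p_{RxPlus} + p_{MedCo}).
∂π/∂p_{RxPlus} = 365 − 6p_{RxPlus} + p_{MedCo} = 0 ⇒ p_{RxPlus} = 365/6 + (1/6)p_{MedCo}.
Setting p_{RxPlus} = p_{MedCo} in the reaction function: p_{RxPlus} = 365/6 + (1/6)p_{RxPlus}, so p_{RxPlus} = (365/6) / (5/6) = 73.

73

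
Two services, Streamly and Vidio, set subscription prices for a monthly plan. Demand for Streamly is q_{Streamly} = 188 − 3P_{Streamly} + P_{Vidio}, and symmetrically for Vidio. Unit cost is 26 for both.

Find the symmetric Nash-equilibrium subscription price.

Streamly's profit: π = (P_{Streamly} − 26)(188 − 3P_{Streamly} + P_{Vidio}).
∂π/∂P_{Streamly} = 266 − 6P_{Streamly} + P_{Vidio} = 0 ⇒ P_{Streamly} = 133/3 + (1/6)P_{Vidio}.
The game is symmetric, so in equilibrium P_{Vidio} = P_{Streamly}: the reaction function gives (5/6)P_{Streamly} = 133/3, hence P_{Streamly} = 53.2.

53.2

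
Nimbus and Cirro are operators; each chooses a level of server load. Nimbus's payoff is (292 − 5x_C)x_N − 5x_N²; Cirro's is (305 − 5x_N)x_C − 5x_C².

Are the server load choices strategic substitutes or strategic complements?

strategic substitutes

Expanding Nimbus's payoff: 292x_N − 5x_Cx_N − 5x_N².
∂π/∂x_N = 292 − 5x_C − 10x_N = 0, so x_N = 29.2 − 0.5x_C.
The best-response slope dx_N/dx_C = −0.5 < 0: the reaction function is downward-sloping, so the choices are strategic substitutes.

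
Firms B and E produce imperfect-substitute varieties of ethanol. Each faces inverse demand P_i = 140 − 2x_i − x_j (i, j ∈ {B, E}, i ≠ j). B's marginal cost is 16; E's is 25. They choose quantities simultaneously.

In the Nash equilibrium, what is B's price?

Firm B's profit: π = x_B(140 − 2x_B − x_E) − 16x_B.
∂π/∂x_B = 124 − 4x_B − x_E = 0 ⇒ x_B = 31 − 0.25x_E.
Similarly x_E = 28.75 − 0.25x_B.
Solving the two reaction functions simultaneously: (1 − (−0.25)(−0.25))x_B = 31 − 0.25·28.75, so 0.9375x_B = 23.8125 and x_B = 25.4.
Then x_E = 28.75 − 0.25·25.4 = 22.4.
P_B = 140 − 2·25.4 − 22.4 = 66.8.

66.8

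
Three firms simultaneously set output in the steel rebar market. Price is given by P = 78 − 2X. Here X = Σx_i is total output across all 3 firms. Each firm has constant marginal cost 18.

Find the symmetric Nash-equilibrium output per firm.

A representative firm's profit is π_i = x_i(78 − 2X) − 18x_i, with X = x_i + Σ_{j≠i} x_j.
First-order condition: 60 − 4x_i − 2Σ_{j≠i} x_j = 0.
In a symmetric equilibrium every firm chooses the same x, so Σ_{j≠i} x_j = 2x. The condition becomes 60 − 8x = 0, giving x = 60/8 = 7.5.

7.5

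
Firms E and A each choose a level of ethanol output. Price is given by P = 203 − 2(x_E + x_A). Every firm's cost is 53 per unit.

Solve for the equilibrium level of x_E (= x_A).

25

Firm E's profit: π = x_E(203 − 2(x_E + x_A)) − 53x_E.
∂π/∂x_E = 150 − 4x_E − 2x_A = 0, so x_E = 37.5 − 0.5x_A.
The game is symmetric, so in equilibrium x_A = x_E: the reaction function gives 1.5x_E = 37.5, hence x_E = 25.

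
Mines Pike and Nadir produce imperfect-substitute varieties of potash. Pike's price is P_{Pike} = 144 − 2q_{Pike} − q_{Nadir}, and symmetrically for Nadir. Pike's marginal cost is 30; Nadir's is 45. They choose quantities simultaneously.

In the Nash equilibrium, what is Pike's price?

Mine Pike's profit: π = q_{Pike}(144 − 2q_{Pike} − q_{Nadir}) − 30q_{Pike}.
∂π/∂q_{Pike} = 114 − 4q_{Pike} − q_{Nadir} = 0 ⇒ q_{Pike} = 28.5 − 0.25q_{Nadir}.
Similarly q_{Nadir} = 24.75 − 0.25q_{Pike}.
Solving the two reaction functions simultaneously: (1 − (−0.25)(−0.25))q_{Pike} = 28.5 − 0.25·24.75, so 0.9375q_{Pike} = 22.3125 and q_{Pike} = 23.8.
Then q_{Nadir} = 24.75 − 0.25·23.8 = 18.8.
P_{Pike} = 144 − 2·23.8 − 18.8 = 77.6.

77.6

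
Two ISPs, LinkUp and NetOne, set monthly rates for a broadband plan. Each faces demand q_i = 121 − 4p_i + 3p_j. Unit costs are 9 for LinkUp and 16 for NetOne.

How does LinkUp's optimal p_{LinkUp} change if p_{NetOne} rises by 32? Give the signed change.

LinkUp's profit: π = (p_{LinkUp} − 9)(121 − 4p_{LinkUp} + 3p_{NetOne}).
∂π/∂p_{LinkUp} = 157 − 8p_{LinkUp} + 3p_{NetOne} = 0 ⇒ p_{LinkUp} = 19.625 + 0.375p_{NetOne}.
The reaction-function slope is 0.375, so a 32-unit rise in p_{NetOne} moves p_{LinkUp} by 0.375 × 32 = 12. LinkUp's best response rises — the actions are strategic complements.

12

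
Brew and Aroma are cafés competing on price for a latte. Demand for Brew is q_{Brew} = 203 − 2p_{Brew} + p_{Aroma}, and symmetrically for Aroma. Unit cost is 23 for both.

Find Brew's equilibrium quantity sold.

120

Brew's profit: π = (p_{Brew} − 23)(203 − 2p_{Brew} + p_{Aroma}).
∂π/∂p_{Brew} = 249 − 4p_{Brew} + p_{Aroma} = 0 ⇒ p_{Brew} = 62.25 + 0.25p_{Aroma}.
The game is symmetric, so in equilibrium p_{Aroma} = p_{Brew}: the reaction function gives 0.75p_{Brew} = 62.25, hence p_{Brew} = 83.
q_{Brew} = 203 − 2·83 + 83 = 120.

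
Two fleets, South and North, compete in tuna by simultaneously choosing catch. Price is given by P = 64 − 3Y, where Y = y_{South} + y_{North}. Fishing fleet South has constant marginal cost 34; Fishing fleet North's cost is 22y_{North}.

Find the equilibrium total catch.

8

Fishing fleet South's profit: π = y_{South}(64 − 3(y_{South} + y_{North})) − 34y_{South}.
∂π/∂y_{South} = 30 − 6y_{South} − 3y_{North} = 0, so y_{South} = 5 − 0.5y_{North}.
By the same steps for North: y_{North} = 7 − 0.5y_{South}.
Solving the two reaction functions simultaneously: (1 − (−0.5)(−0.5))y_{South} = 5 − 0.5·7, so 0.75y_{South} = 1.5 and y_{South} = 2.
Then y_{North} = 7 − 0.5·2 = 6.
Total catch: 2 + 6 = 8.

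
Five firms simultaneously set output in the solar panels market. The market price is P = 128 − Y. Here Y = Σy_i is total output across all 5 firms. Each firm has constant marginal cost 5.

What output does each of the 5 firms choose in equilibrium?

A representative firm's profit is π_i = y_i(128 − Y) − 5y_i, with Y = y_i + Σ_{j≠i} y_j.
First-order condition: 123 − 2y_i − Σ_{j≠i} y_j = 0.
Imposing symmetry (y_j = y for all j) turns Σ_{j≠i} y_j into 4y, so 123 = 6y and y = 20.5.

20.5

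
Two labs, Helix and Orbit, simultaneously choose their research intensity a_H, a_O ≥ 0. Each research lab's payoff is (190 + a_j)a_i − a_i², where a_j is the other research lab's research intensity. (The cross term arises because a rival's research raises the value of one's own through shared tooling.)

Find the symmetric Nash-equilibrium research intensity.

Helix's payoff is (190 + a_O)a_H − a_H².
∂π/∂a_H = 190 + a_O − 2a_H = 0, so a_H = 95 + 0.5a_O.
By symmetry a_O = a_H; substituting into the reaction function, 0.5a_H = 95 and a_H = 190.

190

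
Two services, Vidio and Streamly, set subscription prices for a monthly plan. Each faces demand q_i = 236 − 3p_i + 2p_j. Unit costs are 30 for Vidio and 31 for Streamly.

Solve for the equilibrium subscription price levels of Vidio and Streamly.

Vidio's profit: π = (p_{Vidio} − 30)(236 − 3p_{Vidio} + 2p_{Streamly}).
∂π/∂p_{Vidio} = 326 − 6p_{Vidio} + 2p_{Streamly} = 0 ⇒ p_{Vidio} = 163/3 + (1/3)p_{Streamly}.
Similarly p_{Streamly} = 329/6 + (1/3)p_{Vidio}.
Plugging p_{Streamly} into Vidio's best response: p_{Vidio} = 163/3 + (1/3)(329/6 + (1/3)p_{Vidio}) ⇒ (8/9)p_{Vidio} = 1307/18, so p_{Vidio} = 81.6875.
Then p_{Streamly} = 329/6 + (1/3)·81.6875 = 82.0625.

81.6875, 82.0625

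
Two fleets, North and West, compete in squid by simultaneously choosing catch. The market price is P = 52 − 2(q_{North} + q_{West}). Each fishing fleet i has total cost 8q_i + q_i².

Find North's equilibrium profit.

Fishing fleet North's profit: π = q_{North}(52 − 2(q_{North} + q_{West})) − 8q_{North} − q_{North}².
∂π/∂q_{North} = 44 − 6q_{North} − 2q_{West} = 0, so q_{North} = 22/3 − (1/3)q_{West}.
Setting q_{North} = q_{West} in the reaction function: q_{North} = 22/3 − (1/3)q_{North}, so q_{North} = (22/3) / (4/3) = 5.5.
Price P = 52 − 2·11 = 30.
North's profit: (30 − 8)·5.5 − (5.5)² = 90.75.

90.75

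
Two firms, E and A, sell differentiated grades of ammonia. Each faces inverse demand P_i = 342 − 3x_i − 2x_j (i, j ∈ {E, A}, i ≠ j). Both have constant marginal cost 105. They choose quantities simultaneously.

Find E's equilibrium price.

Firm E's profit: π = x_E(342 − 3x_E − 2x_A) − 105x_E.
∂π/∂x_E = 237 − 6x_E − 2x_A = 0 ⇒ x_E = 39.5 − (1/3)x_A.
By symmetry x_A = x_E; substituting into the reaction function, (4/3)x_E = 39.5 and x_E = 29.625.
P_E = 342 − 3·29.625 − 2·29.625 = 193.875.

193.875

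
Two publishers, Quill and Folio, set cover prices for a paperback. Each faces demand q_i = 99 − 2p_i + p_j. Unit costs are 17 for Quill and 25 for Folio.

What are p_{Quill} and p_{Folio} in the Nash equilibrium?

Quill's profit: π = (p_{Quill} − 17)(99 − 2p_{Quill} + p_{Folio}).
∂π/∂p_{Quill} = 133 − 4p_{Quill} + p_{Folio} = 0 ⇒ p_{Quill} = 33.25 + 0.25p_{Folio}.
Similarly p_{Folio} = 37.25 + 0.25p_{Quill}.
Plugging p_{Folio} into Quill's best response: p_{Quill} = 33.25 + 0.25(37.25 + 0.25p_{Quill}) ⇒ 0.9375p_{Quill} = 42.5625, so p_{Quill} = 45.4.
Then p_{Folio} = 37.25 + 0.25·45.4 = 48.6.

45.4, 48.6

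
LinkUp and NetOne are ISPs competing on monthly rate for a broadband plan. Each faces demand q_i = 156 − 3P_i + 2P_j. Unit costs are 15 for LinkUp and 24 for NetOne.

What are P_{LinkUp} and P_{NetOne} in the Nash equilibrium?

51.9375, 55.3125

LinkUp's profit: π = (P_{LinkUp} − 15)(156 − 3P_{LinkUp} + 2P_{NetOne}).
∂π/∂P_{LinkUp} = 201 − 6P_{LinkUp} + 2P_{NetOne} = 0 ⇒ P_{LinkUp} = 33.5 + (1/3)P_{NetOne}.
Similarly P_{NetOne} = 38 + (1/3)P_{LinkUp}.
Solving the two reaction functions simultaneously: (1 − (1/3)(1/3))P_{LinkUp} = 33.5 + (1/3)·38, so (8/9)P_{LinkUp} = 277/6 and P_{LinkUp} = 51.9375.
Then P_{NetOne} = 38 + (1/3)·51.9375 = 55.3125.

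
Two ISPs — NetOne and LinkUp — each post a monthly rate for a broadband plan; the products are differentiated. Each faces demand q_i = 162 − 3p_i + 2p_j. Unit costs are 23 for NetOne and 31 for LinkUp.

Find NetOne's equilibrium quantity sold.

108.75

NetOne's profit: π = (p_{NetOne} − 23)(162 − 3p_{NetOne} + 2p_{LinkUp}).
∂π/∂p_{NetOne} = 231 − 6p_{NetOne} + 2p_{LinkUp} = 0 ⇒ p_{NetOne} = 38.5 + (1/3)p_{LinkUp}.
Similarly p_{LinkUp} = 42.5 + (1/3)p_{NetOne}.
Solving the two reaction functions simultaneously: (1 − (1/3)(1/3))p_{NetOne} = 38.5 + (1/3)·42.5, so (8/9)p_{NetOne} = 158/3 and p_{NetOne} = 59.25.
Then p_{LinkUp} = 42.5 + (1/3)·59.25 = 62.25.
q_{NetOne} = 162 − 3·59.25 + 2·62.25 = 108.75.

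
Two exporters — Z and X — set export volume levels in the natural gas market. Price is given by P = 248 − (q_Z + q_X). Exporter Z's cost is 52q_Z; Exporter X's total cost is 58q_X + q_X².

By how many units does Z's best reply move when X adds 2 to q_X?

-1

Exporter Z's profit: π = q_Z(248 − (q_Z + q_X)) − 52q_Z.
∂π/∂q_Z = 196 − 2q_Z − q_X = 0, so q_Z = 98 − 0.5q_X.
The reaction-function slope is −0.5, so a 2-unit rise in q_X moves q_Z by −0.5 × 2 = −1. Z's best response falls — the actions are strategic substitutes.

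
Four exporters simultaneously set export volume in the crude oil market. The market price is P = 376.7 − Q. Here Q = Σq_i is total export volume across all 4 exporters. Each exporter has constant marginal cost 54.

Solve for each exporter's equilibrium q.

64.54

A representative exporter's profit is π_i = q_i(376.7 − Q) − 54q_i, with Q = q_i + Σ_{j≠i} q_j.
First-order condition: 322.7 − 2q_i − Σ_{j≠i} q_j = 0.
In a symmetric equilibrium every exporter chooses the same q, so Σ_{j≠i} q_j = 3q. The condition becomes 322.7 − 5q = 0, giving q = 322.7/5 = 64.54.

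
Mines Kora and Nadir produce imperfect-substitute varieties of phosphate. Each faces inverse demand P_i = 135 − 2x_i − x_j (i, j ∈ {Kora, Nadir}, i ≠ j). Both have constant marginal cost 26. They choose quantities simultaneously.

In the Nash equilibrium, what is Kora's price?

Mine Kora's profit: π = x_{Kora}(135 − 2x_{Kora} − x_{Nadir}) − 26x_{Kora}.
∂π/∂x_{Kora} = 109 − 4x_{Kora} − x_{Nadir} = 0 ⇒ x_{Kora} = 27.25 − 0.25x_{Nadir}.
Setting x_{Kora} = x_{Nadir} in the reaction function: x_{Kora} = 27.25 − 0.25x_{Kora}, so x_{Kora} = 27.25 / 1.25 = 21.8.
P_{Kora} = 135 − 2·21.8 − 21.8 = 69.6.

69.6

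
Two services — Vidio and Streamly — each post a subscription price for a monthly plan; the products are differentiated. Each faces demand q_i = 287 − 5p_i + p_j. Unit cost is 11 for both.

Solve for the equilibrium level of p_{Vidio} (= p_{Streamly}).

38

Vidio's profit: π = (p_{Vidio} − 11)(287 − 5p_{Vidio} + p_{Streamly}).
∂π/∂p_{Vidio} = 342 − 10p_{Vidio} + p_{Streamly} = 0 ⇒ p_{Vidio} = 34.2 + 0.1p_{Streamly}.
Setting p_{Vidio} = p_{Streamly} in the reaction function: p_{Vidio} = 34.2 + 0.1p_{Vidio}, so p_{Vidio} = 34.2 / 0.9 = 38.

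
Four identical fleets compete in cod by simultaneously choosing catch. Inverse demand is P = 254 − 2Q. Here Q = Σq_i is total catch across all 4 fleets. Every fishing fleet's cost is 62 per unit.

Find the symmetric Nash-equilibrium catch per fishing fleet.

A representative fishing fleet's profit is π_i = q_i(254 − 2Q) − 62q_i, with Q = q_i + Σ_{j≠i} q_j.
First-order condition: 192 − 4q_i − 2Σ_{j≠i} q_j = 0.
Imposing symmetry (q_j = q for all j) turns Σ_{j≠i} q_j into 3q, so 192 = 10q and q = 19.2.

19.2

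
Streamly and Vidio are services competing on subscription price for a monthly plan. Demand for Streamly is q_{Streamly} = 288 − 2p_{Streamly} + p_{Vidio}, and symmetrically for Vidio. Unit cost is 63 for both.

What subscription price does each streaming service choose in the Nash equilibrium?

138

Streamly's profit: π = (p_{Streamly} − 63)(288 − 2p_{Streamly} + p_{Vidio}).
∂π/∂p_{Streamly} = 414 − 4p_{Streamly} + p_{Vidio} = 0 ⇒ p_{Streamly} = 103.5 + 0.25p_{Vidio}.
Setting p_{Streamly} = p_{Vidio} in the reaction function: p_{Streamly} = 103.5 + 0.25p_{Streamly}, so p_{Streamly} = 103.5 / 0.75 = 138.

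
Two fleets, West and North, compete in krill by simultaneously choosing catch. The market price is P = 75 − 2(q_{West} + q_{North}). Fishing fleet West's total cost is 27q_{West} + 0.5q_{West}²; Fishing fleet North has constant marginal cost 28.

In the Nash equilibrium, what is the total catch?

14.8125

Fishing fleet West's profit: π = q_{West}(75 − 2(q_{West} + q_{North})) − 27q_{West} − 0.5q_{West}².
∂π/∂q_{West} = 48 − 5q_{West} − 2q_{North} = 0, so q_{West} = 9.6 − 0.4q_{North}.
For North: ∂π/∂q_{North} = 47 − 4q_{North} − 2q_{West} = 0 ⇒ q_{North} = 11.75 − 0.5q_{West}.
Solving the two reaction functions simultaneously: (1 − (−0.4)(−0.5))q_{West} = 9.6 − 0.4·11.75, so 0.8q_{West} = 4.9 and q_{West} = 6.125.
Then q_{North} = 11.75 − 0.5·6.125 = 8.6875.
Total catch: 6.125 + 8.6875 = 14.8125.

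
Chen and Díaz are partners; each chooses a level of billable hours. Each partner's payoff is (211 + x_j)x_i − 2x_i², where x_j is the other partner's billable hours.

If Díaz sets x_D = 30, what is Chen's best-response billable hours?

Chen's payoff is (211 + x_D)x_C − 2x_C².
∂π/∂x_C = 211 + x_D − 4x_C = 0, so x_C = 52.75 + 0.25x_D.
At x_D = 30: x_C = 52.75 + 0.25·30 = 60.25.

60.25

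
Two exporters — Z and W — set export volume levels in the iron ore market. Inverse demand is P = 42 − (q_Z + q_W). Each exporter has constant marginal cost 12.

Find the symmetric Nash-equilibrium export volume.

10

Exporter Z's profit: π = q_Z(42 − (q_Z + q_W)) − 12q_Z.
∂π/∂q_Z = 30 − 2q_Z − q_W = 0, so q_Z = 15 − 0.5q_W.
By symmetry q_W = q_Z; substituting into the reaction function, 1.5q_Z = 15 and q_Z = 10.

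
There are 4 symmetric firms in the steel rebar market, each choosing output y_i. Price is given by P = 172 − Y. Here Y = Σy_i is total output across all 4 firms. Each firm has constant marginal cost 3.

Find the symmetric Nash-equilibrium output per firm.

A representative firm's profit is π_i = y_i(172 − Y) − 3y_i, with Y = y_i + Σ_{j≠i} y_j.
First-order condition: 169 − 2y_i − Σ_{j≠i} y_j = 0.
With identical firms, set every y_j = y: then 169 − 2y − 3y = 0, i.e. y = 169/5 = 33.8.

33.8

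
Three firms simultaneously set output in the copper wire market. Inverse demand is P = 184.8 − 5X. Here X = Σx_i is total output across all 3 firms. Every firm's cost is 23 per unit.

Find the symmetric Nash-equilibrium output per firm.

A representative firm's profit is π_i = x_i(184.8 − 5X) − 23x_i, with X = x_i + Σ_{j≠i} x_j.
First-order condition: 161.8 − 10x_i − 5Σ_{j≠i} x_j = 0.
In a symmetric equilibrium every firm chooses the same x, so Σ_{j≠i} x_j = 2x. The condition becomes 161.8 − 20x = 0, giving x = 161.8/20 = 8.09.

8.09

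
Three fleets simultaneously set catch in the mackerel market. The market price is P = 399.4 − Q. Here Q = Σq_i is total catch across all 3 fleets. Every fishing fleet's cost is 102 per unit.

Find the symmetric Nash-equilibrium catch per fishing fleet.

74.35

A representative fishing fleet's profit is π_i = q_i(399.4 − Q) − 102q_i, with Q = q_i + Σ_{j≠i} q_j.
First-order condition: 297.4 − 2q_i − Σ_{j≠i} q_j = 0.
In a symmetric equilibrium every fishing fleet chooses the same q, so Σ_{j≠i} q_j = 2q. The condition becomes 297.4 − 4q = 0, giving q = 297.4/4 = 74.35.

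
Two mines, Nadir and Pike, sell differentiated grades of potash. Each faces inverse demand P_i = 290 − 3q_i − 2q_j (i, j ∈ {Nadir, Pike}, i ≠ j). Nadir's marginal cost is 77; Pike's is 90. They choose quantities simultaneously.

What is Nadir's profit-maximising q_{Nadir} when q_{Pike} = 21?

Mine Nadir's profit: π = q_{Nadir}(290 − 3q_{Nadir} − 2q_{Pike}) − 77q_{Nadir}.
∂π/∂q_{Nadir} = 213 − 6q_{Nadir} − 2q_{Pike} = 0 ⇒ q_{Nadir} = 35.5 − (1/3)q_{Pike}.
At q_{Pike} = 21: q_{Nadir} = 35.5 − (1/3)·21 = 28.5.

28.5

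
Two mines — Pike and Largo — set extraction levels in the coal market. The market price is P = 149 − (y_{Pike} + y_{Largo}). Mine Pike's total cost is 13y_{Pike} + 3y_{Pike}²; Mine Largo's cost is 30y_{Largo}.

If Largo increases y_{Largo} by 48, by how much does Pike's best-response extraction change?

Mine Pike's profit: π = y_{Pike}(149 − (y_{Pike} + y_{Largo})) − 13y_{Pike} − 3y_{Pike}².
∂π/∂y_{Pike} = 136 − 8y_{Pike} − y_{Largo} = 0, so y_{Pike} = 17 − 0.125y_{Largo}.
The reaction-function slope is −0.125, so a 48-unit rise in y_{Largo} moves y_{Pike} by −0.125 × 48 = −6. Pike's best response falls — the actions are strategic substitutes.

-6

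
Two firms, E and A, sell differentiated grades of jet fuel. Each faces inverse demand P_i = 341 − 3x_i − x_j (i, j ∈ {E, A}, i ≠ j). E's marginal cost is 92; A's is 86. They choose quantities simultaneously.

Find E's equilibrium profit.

3759.48

Firm E's profit: π = x_E(341 − 3x_E − x_A) − 92x_E.
∂π/∂x_E = 249 − 6x_E − x_A = 0 ⇒ x_E = 41.5 − (1/6)x_A.
Similarly x_A = 42.5 − (1/6)x_E.
Substituting the second reaction function into the first: x_E = 41.5 − (1/6)(42.5 − (1/6)x_E), which gives (35/36)x_E = 413/12 ⇒ x_E = 35.4.
Then x_A = 42.5 − (1/6)·35.4 = 36.6.
P_E = 341 − 3·35.4 − 36.6 = 198.2.
Profit = (198.2 − 92)·35.4 = 3759.48.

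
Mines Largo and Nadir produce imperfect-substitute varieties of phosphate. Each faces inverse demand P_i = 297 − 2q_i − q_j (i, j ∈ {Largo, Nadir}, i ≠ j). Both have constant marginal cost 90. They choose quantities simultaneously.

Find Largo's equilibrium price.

Mine Largo's profit: π = q_{Largo}(297 − 2q_{Largo} − q_{Nadir}) − 90q_{Largo}.
∂π/∂q_{Largo} = 207 − 4q_{Largo} − q_{Nadir} = 0 ⇒ q_{Largo} = 51.75 − 0.25q_{Nadir}.
Setting q_{Largo} = q_{Nadir} in the reaction function: q_{Largo} = 51.75 − 0.25q_{Largo}, so q_{Largo} = 51.75 / 1.25 = 41.4.
P_{Largo} = 297 − 2·41.4 − 41.4 = 172.8.

172.8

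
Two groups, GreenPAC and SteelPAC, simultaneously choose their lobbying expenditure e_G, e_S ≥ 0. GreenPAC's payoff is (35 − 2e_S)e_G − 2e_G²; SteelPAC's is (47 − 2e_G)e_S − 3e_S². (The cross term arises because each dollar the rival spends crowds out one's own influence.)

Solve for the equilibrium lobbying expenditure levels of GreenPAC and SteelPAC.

5.8, 5.9

Expanding GreenPAC's payoff: 35e_G − 2e_Se_G − 2e_G².
∂π/∂e_G = 35 − 2e_S − 4e_G = 0, so e_G = 8.75 − 0.5e_S.
Likewise for SteelPAC: e_S = 47/6 − (1/3)e_G.
Solving the two reaction functions simultaneously: (1 − (−0.5)(−1/3))e_G = 8.75 − 0.5·(47/6), so (5/6)e_G = 29/6 and e_G = 5.8.
Then e_S = 47/6 − (1/3)·5.8 = 5.9.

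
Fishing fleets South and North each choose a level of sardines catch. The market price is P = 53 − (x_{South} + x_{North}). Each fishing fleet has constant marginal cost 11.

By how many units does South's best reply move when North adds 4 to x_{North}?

Fishing fleet South's profit: π = x_{South}(53 − (x_{South} + x_{North})) − 11x_{South}.
∂π/∂x_{South} = 42 − 2x_{South} − x_{North} = 0, so x_{South} = 21 − 0.5x_{North}.
The reaction-function slope is −0.5, so a 4-unit rise in x_{North} moves x_{South} by −0.5 × 4 = −2. South's best response falls — the actions are strategic substitutes.

-2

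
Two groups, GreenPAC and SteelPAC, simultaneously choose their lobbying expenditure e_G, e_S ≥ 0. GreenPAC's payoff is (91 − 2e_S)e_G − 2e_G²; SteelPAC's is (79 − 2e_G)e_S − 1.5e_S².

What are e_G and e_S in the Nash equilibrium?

14.375, 16.75

Expanding GreenPAC's payoff: 91e_G − 2e_Se_G − 2e_G².
∂π/∂e_G = 91 − 2e_S − 4e_G = 0, so e_G = 22.75 − 0.5e_S.
Likewise for SteelPAC: e_S = 79/3 − (2/3)e_G.
Plugging e_S into GreenPAC's best response: e_G = 22.75 − 0.5(79/3 − (2/3)e_G) ⇒ (2/3)e_G = 115/12, so e_G = 14.375.
Then e_S = 79/3 − (2/3)·14.375 = 16.75.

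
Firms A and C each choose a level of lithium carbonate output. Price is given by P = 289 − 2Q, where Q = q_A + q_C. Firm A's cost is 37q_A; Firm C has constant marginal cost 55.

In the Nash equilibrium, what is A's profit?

Firm A's profit: π = q_A(289 − 2(q_A + q_C)) − 37q_A.
∂π/∂q_A = 252 − 4q_A − 2q_C = 0, so q_A = 63 − 0.5q_C.
By the same steps for C: q_C = 58.5 − 0.5q_A.
Solving the two reaction functions simultaneously: (1 − (−0.5)(−0.5))q_A = 63 − 0.5·58.5, so 0.75q_A = 33.75 and q_A = 45.
Then q_C = 58.5 − 0.5·45 = 36.
Price P = 289 − 2·81 = 127.
A's profit: (127 − 37)·45 = 4050.

4050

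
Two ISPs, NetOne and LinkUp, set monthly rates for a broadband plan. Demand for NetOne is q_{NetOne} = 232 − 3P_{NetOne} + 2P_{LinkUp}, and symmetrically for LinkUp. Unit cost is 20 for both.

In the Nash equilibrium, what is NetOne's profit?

8427

NetOne's profit: π = (P_{NetOne} − 20)(232 − 3P_{NetOne} + 2P_{LinkUp}).
∂π/∂P_{NetOne} = 292 − 6P_{NetOne} + 2P_{LinkUp} = 0 ⇒ P_{NetOne} = 146/3 + (1/3)P_{LinkUp}.
By symmetry P_{LinkUp} = P_{NetOne}; substituting into the reaction function, (2/3)P_{NetOne} = 146/3 and P_{NetOne} = 73.
q_{NetOne} = 232 − 3·73 + 2·73 = 159.
Profit = (73 − 20)·159 = 8427.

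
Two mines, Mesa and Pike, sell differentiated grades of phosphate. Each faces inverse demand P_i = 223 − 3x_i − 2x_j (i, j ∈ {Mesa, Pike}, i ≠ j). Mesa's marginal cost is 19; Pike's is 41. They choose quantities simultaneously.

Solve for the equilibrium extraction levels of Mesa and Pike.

Mine Mesa's profit: π = x_{Mesa}(223 − 3x_{Mesa} − 2x_{Pike}) − 19x_{Mesa}.
∂π/∂x_{Mesa} = 204 − 6x_{Mesa} − 2x_{Pike} = 0 ⇒ x_{Mesa} = 34 − (1/3)x_{Pike}.
Similarly x_{Pike} = 91/3 − (1/3)x_{Mesa}.
Solving the two reaction functions simultaneously: (1 − (−1/3)(−1/3))x_{Mesa} = 34 − (1/3)·(91/3), so (8/9)x_{Mesa} = 215/9 and x_{Mesa} = 26.875.
Then x_{Pike} = 91/3 − (1/3)·26.875 = 21.375.

26.875, 21.375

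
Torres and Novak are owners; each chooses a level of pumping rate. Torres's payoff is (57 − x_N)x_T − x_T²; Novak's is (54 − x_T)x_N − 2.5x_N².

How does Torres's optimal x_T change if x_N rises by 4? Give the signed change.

Expanding Torres's payoff: 57x_T − x_Nx_T − x_T².
∂π/∂x_T = 57 − x_N − 2x_T = 0, so x_T = 28.5 − 0.5x_N.
The reaction-function slope is −0.5, so a 4-unit rise in x_N moves x_T by −0.5 × 4 = −2. Torres's best response falls — the actions are strategic substitutes.

-2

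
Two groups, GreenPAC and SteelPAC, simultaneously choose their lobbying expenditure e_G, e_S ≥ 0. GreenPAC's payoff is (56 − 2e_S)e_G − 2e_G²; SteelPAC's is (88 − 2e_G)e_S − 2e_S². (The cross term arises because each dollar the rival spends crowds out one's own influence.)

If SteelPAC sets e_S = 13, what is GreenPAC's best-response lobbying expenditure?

7.5

Expanding GreenPAC's payoff: 56e_G − 2e_Se_G − 2e_G².
∂π/∂e_G = 56 − 2e_S − 4e_G = 0, so e_G = 14 − 0.5e_S.
At e_S = 13: e_G = 14 − 0.5·13 = 7.5.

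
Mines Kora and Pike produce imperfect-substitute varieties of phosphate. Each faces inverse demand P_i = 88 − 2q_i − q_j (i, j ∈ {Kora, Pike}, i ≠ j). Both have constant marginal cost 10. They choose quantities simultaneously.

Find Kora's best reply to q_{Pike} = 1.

19.25

Mine Kora's profit: π = q_{Kora}(88 − 2q_{Kora} − q_{Pike}) − 10q_{Kora}.
∂π/∂q_{Kora} = 78 − 4q_{Kora} − q_{Pike} = 0 ⇒ q_{Kora} = 19.5 − 0.25q_{Pike}.
At q_{Pike} = 1: q_{Kora} = 19.5 − 0.25·1 = 19.25.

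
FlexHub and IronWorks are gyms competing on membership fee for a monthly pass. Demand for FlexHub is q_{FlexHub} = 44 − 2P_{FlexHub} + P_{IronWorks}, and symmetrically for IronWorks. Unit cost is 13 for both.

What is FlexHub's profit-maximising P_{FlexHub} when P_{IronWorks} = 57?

31.75

FlexHub's profit: π = (P_{FlexHub} − 13)(44 − 2P_{FlexHub} + P_{IronWorks}).
∂π/∂P_{FlexHub} = 70 − 4P_{FlexHub} + P_{IronWorks} = 0 ⇒ P_{FlexHub} = 17.5 + 0.25P_{IronWorks}.
At P_{IronWorks} = 57: P_{FlexHub} = 17.5 + 0.25·57 = 31.75.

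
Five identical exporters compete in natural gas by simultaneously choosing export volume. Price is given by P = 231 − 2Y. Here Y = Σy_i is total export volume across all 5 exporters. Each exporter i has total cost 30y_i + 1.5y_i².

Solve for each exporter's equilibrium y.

13.4

A representative exporter's profit is π_i = y_i(231 − 2Y) − 30y_i − 1.5y_i², with Y = y_i + Σ_{j≠i} y_j.
First-order condition: 201 − 7y_i − 2Σ_{j≠i} y_j = 0.
Imposing symmetry (y_j = y for all j) turns Σ_{j≠i} y_j into 4y, so 201 = 15y and y = 13.4.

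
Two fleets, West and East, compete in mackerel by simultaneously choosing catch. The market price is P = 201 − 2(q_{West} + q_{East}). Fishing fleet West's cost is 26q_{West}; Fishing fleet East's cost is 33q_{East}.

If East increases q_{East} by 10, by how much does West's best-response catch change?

-5

Fishing fleet West's profit: π = q_{West}(201 − 2(q_{West} + q_{East})) − 26q_{West}.
∂π/∂q_{West} = 175 − 4q_{West} − 2q_{East} = 0, so q_{West} = 43.75 − 0.5q_{East}.
The reaction-function slope is −0.5, so a 10-unit rise in q_{East} moves q_{West} by −0.5 × 10 = −5. West's best response falls — the actions are strategic substitutes.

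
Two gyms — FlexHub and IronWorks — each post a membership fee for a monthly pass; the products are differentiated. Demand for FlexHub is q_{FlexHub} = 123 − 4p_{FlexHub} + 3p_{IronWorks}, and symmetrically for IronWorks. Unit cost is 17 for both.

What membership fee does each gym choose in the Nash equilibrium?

38.2

FlexHub's profit: π = (p_{FlexHub} − 17)(123 − 4p_{FlexHub} + 3p_{IronWorks}).
∂π/∂p_{FlexHub} = 191 − 8p_{FlexHub} + 3p_{IronWorks} = 0 ⇒ p_{FlexHub} = 23.875 + 0.375p_{IronWorks}.
By symmetry p_{IronWorks} = p_{FlexHub}; substituting into the reaction function, 0.625p_{FlexHub} = 23.875 and p_{FlexHub} = 38.2.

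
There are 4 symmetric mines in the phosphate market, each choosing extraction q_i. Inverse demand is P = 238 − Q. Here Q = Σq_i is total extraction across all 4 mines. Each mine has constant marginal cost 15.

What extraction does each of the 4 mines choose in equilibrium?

44.6

A representative mine's profit is π_i = q_i(238 − Q) − 15q_i, with Q = q_i + Σ_{j≠i} q_j.
First-order condition: 223 − 2q_i − Σ_{j≠i} q_j = 0.
With identical mines, set every q_j = q: then 223 − 2q − 3q = 0, i.e. q = 223/5 = 44.6.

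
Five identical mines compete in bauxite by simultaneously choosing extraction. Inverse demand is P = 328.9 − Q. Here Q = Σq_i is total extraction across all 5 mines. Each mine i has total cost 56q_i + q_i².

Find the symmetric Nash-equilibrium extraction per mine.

A representative mine's profit is π_i = q_i(328.9 − Q) − 56q_i − q_i², with Q = q_i + Σ_{j≠i} q_j.
First-order condition: 272.9 − 4q_i − Σ_{j≠i} q_j = 0.
In a symmetric equilibrium every mine chooses the same q, so Σ_{j≠i} q_j = 4q. The condition becomes 272.9 − 8q = 0, giving q = 272.9/8 = 34.1125.

34.1125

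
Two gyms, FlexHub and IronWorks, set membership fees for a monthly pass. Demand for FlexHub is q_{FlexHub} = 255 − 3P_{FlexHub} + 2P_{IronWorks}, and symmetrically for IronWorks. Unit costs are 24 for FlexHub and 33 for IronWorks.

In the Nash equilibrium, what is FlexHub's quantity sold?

FlexHub's profit: π = (P_{FlexHub} − 24)(255 − 3P_{FlexHub} + 2P_{IronWorks}).
∂π/∂P_{FlexHub} = 327 − 6P_{FlexHub} + 2P_{IronWorks} = 0 ⇒ P_{FlexHub} = 54.5 + (1/3)P_{IronWorks}.
Similarly P_{IronWorks} = 59 + (1/3)P_{FlexHub}.
Plugging P_{IronWorks} into FlexHub's best response: P_{FlexHub} = 54.5 + (1/3)(59 + (1/3)P_{FlexHub}) ⇒ (8/9)P_{FlexHub} = 445/6, so P_{FlexHub} = 83.4375.
Then P_{IronWorks} = 59 + (1/3)·83.4375 = 86.8125.
q_{FlexHub} = 255 − 3·83.4375 + 2·86.8125 = 178.3125.

178.3125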